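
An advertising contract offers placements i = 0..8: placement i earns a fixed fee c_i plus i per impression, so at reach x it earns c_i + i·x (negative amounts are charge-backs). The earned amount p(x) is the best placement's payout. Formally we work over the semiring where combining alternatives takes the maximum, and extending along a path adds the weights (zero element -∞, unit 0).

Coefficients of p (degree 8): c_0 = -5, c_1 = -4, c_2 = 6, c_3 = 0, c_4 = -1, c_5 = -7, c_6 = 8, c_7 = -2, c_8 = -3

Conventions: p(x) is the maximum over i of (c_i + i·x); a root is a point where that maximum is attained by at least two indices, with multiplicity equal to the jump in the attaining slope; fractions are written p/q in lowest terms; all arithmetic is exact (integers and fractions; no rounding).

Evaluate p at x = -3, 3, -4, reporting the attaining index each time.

p(-3) = max(-5+0·(-3)=-5, -4+1·(-3)=-7, 6+2·(-3)=0, 0+3·(-3)=-9, -1+4·(-3)=-13, -7+5·(-3)=-22, 8+6·(-3)=-10, -2+7·(-3)=-23, -3+8·(-3)=-27) = 0 (attained by i=2)
p(3) = max(-5+0·3=-5, -4+1·3=-1, 6+2·3=12, 0+3·3=9, -1+4·3=11, -7+5·3=8, 8+6·3=26, -2+7·3=19, -3+8·3=21) = 26 (attained by i=6)
p(-4) = max(-5+0·(-4)=-5, -4+1·(-4)=-8, 6+2·(-4)=-2, 0+3·(-4)=-12, -1+4·(-4)=-17, -7+5·(-4)=-27, 8+6·(-4)=-16, -2+7·(-4)=-30, -3+8·(-4)=-35) = -2 (attained by i=2)
Answer: p(-3) = 0; p(3) = 26; p(-4) = -2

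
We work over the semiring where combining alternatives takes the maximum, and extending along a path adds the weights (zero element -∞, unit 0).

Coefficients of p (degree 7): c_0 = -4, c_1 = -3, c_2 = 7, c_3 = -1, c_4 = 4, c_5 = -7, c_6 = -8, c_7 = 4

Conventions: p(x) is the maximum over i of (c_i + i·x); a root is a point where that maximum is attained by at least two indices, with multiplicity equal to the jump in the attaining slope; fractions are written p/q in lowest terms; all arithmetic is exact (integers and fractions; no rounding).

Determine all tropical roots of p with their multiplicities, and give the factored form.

hull edge (i=0, c=-4) to (i=2, c=7): slope 11/2, span 2
hull edge (i=2, c=7) to (i=7, c=4): slope -3/5, span 5
Factored form: p(x) = 4 ⊗ (x ⊕ (-11/2)) ⊗ (x ⊕ (-11/2)) ⊗ (x ⊕ 3/5) ⊗ (x ⊕ 3/5) ⊗ (x ⊕ 3/5) ⊗ (x ⊕ 3/5) ⊗ (x ⊕ 3/5)
Answer: roots = -11/2 (mult 2), 3/5 (mult 5)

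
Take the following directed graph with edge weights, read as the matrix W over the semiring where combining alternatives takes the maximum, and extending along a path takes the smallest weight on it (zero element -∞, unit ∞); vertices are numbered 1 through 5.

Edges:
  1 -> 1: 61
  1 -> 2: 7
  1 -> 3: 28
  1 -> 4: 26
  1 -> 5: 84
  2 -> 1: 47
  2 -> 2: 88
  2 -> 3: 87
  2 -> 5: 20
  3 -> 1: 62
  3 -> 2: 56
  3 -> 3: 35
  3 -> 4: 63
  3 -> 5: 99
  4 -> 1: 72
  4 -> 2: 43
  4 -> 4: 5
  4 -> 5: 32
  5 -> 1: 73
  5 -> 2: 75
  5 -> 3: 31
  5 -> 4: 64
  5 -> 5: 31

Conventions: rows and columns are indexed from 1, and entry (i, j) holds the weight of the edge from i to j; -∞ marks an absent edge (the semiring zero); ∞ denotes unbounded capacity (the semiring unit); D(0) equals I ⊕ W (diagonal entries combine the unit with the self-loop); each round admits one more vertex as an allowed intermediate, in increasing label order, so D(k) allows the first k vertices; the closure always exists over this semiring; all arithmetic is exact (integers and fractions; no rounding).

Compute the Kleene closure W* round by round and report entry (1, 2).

D(0):
  [∞, 7, 28, 26, 84]
  [47, ∞, 87, -∞, 20]
  [62, 56, ∞, 63, 99]
  [72, 43, -∞, ∞, 32]
  [73, 75, 31, 64, ∞]
D(1):
  [∞, 7, 28, 26, 84]
  [47, ∞, 87, 26, 47]
  [62, 56, ∞, 63, 99]
  [72, 43, 28, ∞, 72]
  [73, 75, 31, 64, ∞]
D(2):
  [∞, 7, 28, 26, 84]
  [47, ∞, 87, 26, 47]
  [62, 56, ∞, 63, 99]
  [72, 43, 43, ∞, 72]
  [73, 75, 75, 64, ∞]
D(3):
  [∞, 28, 28, 28, 84]
  [62, ∞, 87, 63, 87]
  [62, 56, ∞, 63, 99]
  [72, 43, 43, ∞, 72]
  [73, 75, 75, 64, ∞]
D(4):
  [∞, 28, 28, 28, 84]
  [63, ∞, 87, 63, 87]
  [63, 56, ∞, 63, 99]
  [72, 43, 43, ∞, 72]
  [73, 75, 75, 64, ∞]
D(5):
  [∞, 75, 75, 64, 84]
  [73, ∞, 87, 64, 87]
  [73, 75, ∞, 64, 99]
  [72, 72, 72, ∞, 72]
  [73, 75, 75, 64, ∞]
Answer: W*[1][2] = 75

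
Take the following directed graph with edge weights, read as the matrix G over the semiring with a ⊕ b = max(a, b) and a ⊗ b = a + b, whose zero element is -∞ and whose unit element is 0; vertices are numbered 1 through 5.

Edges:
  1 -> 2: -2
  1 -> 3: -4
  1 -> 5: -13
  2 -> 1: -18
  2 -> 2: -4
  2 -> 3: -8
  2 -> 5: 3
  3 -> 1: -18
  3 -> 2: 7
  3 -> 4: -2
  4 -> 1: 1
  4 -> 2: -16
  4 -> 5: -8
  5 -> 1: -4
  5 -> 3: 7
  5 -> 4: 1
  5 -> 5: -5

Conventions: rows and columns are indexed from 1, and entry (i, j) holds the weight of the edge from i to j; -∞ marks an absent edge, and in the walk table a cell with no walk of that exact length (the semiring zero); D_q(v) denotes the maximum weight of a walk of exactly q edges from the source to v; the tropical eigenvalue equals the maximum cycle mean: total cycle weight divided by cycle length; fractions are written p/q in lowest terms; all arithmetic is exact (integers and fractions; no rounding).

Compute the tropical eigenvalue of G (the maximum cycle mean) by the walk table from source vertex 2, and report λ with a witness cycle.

q=0: [-∞, 0, -∞, -∞, -∞]
q=1: [-18, -4, -8, -∞, 3]
q=2: [-1, -1, 10, 4, -1]
q=3: [5, 17, 6, 8, 2]
q=4: [9, 13, 9, 4, 20]
q=5: [16, 16, 27, 21, 16]
Optimal cycle mean attained by: cycle 2->5->3->2, total 3 + 7 + 7, length 3.
Answer: λ = 17/3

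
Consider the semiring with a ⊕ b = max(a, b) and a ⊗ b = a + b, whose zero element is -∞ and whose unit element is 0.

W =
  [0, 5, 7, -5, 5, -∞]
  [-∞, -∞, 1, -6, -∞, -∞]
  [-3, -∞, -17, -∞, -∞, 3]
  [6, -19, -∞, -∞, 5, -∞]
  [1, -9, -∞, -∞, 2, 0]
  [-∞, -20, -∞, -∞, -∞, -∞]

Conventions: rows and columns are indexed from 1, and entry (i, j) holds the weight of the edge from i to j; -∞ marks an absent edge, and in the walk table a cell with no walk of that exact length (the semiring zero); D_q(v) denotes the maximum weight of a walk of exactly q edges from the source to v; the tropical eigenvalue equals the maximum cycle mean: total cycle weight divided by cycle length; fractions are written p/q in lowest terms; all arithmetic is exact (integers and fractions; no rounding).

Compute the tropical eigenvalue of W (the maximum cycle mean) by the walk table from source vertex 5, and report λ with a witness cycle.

q=0: [-∞, -∞, -∞, -∞, 0, -∞]
q=1: [1, -9, -∞, -∞, 2, 0]
q=2: [3, 6, 8, -4, 6, 2]
q=3: [7, 8, 10, 0, 8, 11]
q=4: [9, 12, 14, 2, 12, 13]
q=5: [13, 14, 16, 6, 14, 17]
q=6: [15, 18, 20, 8, 18, 19]
Optimal cycle mean attained by: cycle 1->5->1, total 5 + 1, length 2.
Answer: λ = 3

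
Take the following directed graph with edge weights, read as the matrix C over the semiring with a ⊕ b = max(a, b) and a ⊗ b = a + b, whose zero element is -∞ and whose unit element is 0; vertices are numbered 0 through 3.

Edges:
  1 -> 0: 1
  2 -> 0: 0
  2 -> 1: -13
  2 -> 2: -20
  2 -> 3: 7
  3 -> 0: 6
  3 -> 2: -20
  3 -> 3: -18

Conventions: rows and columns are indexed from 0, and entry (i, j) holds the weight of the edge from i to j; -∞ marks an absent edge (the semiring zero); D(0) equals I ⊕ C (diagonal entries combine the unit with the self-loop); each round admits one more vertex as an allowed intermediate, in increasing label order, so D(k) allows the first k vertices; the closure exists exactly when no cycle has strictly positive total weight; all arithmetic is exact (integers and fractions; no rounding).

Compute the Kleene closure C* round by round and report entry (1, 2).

D(0):
  [0, -∞, -∞, -∞]
  [1, 0, -∞, -∞]
  [0, -13, 0, 7]
  [6, -∞, -20, 0]
D(1):
  [0, -∞, -∞, -∞]
  [1, 0, -∞, -∞]
  [0, -13, 0, 7]
  [6, -∞, -20, 0]
D(2):
  [0, -∞, -∞, -∞]
  [1, 0, -∞, -∞]
  [0, -13, 0, 7]
  [6, -∞, -20, 0]
D(3):
  [0, -∞, -∞, -∞]
  [1, 0, -∞, -∞]
  [0, -13, 0, 7]
  [6, -33, -20, 0]
D(4):
  [0, -∞, -∞, -∞]
  [1, 0, -∞, -∞]
  [13, -13, 0, 7]
  [6, -33, -20, 0]
Answer: C*[1][2] = -∞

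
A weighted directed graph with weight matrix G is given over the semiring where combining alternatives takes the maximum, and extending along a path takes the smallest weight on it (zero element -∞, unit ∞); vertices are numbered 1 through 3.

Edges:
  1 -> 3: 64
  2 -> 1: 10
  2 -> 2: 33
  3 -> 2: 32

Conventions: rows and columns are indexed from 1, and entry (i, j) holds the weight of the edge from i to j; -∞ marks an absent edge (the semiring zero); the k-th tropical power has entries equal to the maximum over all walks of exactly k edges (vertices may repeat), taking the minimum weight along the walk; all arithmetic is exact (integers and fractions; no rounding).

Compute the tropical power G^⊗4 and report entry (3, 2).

G^⊗2:
  [-∞, 32, -∞]
  [10, 33, 10]
  [10, 32, -∞]
G^⊗3:
  [10, 32, -∞]
  [10, 33, 10]
  [10, 32, 10]
G^⊗4:
  [10, 32, 10]
  [10, 33, 10]
  [10, 32, 10]
Key observation: the optimum is the walk 3->2->2->2->2, with weight 32 min 33 min 33 min 33 = 32.
Optimal value attained by: walk 3->2->2->2->2.
Answer: (G^⊗4)[3][2] = 32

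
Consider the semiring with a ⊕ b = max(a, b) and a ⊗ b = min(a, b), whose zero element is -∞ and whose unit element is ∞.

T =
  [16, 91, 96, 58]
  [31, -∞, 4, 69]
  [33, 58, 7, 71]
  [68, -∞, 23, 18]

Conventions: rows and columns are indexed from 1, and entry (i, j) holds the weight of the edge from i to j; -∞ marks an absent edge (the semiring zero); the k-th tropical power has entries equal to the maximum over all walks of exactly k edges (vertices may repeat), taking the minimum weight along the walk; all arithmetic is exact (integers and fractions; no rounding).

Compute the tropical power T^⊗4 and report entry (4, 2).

T^⊗2:
  [58, 58, 23, 71]
  [68, 31, 31, 31]
  [68, 33, 33, 58]
  [23, 68, 68, 58]
T^⊗3:
  [68, 58, 58, 58]
  [31, 68, 68, 58]
  [58, 68, 68, 58]
  [58, 58, 23, 68]
T^⊗4:
  [58, 68, 68, 58]
  [58, 58, 31, 68]
  [58, 58, 58, 68]
  [68, 58, 58, 58]
Key observation: the optimum is the walk 4->1->4->1->2, with weight 68 min 58 min 68 min 91 = 58.
Optimal value attained by: walk 4->1->4->1->2.
Answer: (T^⊗4)[4][2] = 58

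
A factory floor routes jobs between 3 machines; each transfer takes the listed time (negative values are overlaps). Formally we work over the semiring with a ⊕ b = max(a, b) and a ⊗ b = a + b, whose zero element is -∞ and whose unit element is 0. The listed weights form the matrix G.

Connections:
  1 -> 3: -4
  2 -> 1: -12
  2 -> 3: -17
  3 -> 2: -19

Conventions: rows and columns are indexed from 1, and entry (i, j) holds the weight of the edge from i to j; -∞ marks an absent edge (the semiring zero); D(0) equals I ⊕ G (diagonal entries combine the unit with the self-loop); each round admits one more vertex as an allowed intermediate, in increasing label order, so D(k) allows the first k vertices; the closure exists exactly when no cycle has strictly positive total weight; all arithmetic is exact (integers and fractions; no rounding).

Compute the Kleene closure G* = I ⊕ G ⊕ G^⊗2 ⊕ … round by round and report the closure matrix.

D(0):
  [0, -∞, -4]
  [-12, 0, -17]
  [-∞, -19, 0]
D(1):
  [0, -∞, -4]
  [-12, 0, -16]
  [-∞, -19, 0]
D(2):
  [0, -∞, -4]
  [-12, 0, -16]
  [-31, -19, 0]
D(3):
  [0, -23, -4]
  [-12, 0, -16]
  [-31, -19, 0]
Answer: G* = [[0, -23, -4], [-12, 0, -16], [-31, -19, 0]]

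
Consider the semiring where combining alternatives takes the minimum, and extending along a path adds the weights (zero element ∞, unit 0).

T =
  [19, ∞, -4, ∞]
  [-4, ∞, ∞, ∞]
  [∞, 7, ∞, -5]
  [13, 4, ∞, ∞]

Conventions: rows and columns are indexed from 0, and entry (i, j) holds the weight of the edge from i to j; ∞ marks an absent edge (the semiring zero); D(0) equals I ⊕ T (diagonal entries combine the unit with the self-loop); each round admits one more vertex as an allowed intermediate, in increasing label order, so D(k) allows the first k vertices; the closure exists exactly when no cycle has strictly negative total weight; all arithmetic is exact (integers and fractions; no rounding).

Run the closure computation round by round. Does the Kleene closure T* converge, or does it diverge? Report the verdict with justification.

D(0):
  [0, ∞, -4, ∞]
  [-4, 0, ∞, ∞]
  [∞, 7, 0, -5]
  [13, 4, ∞, 0]
D(1):
  [0, ∞, -4, ∞]
  [-4, 0, -8, ∞]
  [∞, 7, 0, -5]
  [13, 4, 9, 0]
Detection: at round 2, diagonal entry (2, 2) turns strictly negative.
Key observation: the cycle 2->1->0->2 has total weight 7 + (-4) + (-4), which is strictly negative.
Answer: DIVERGES — negative cycle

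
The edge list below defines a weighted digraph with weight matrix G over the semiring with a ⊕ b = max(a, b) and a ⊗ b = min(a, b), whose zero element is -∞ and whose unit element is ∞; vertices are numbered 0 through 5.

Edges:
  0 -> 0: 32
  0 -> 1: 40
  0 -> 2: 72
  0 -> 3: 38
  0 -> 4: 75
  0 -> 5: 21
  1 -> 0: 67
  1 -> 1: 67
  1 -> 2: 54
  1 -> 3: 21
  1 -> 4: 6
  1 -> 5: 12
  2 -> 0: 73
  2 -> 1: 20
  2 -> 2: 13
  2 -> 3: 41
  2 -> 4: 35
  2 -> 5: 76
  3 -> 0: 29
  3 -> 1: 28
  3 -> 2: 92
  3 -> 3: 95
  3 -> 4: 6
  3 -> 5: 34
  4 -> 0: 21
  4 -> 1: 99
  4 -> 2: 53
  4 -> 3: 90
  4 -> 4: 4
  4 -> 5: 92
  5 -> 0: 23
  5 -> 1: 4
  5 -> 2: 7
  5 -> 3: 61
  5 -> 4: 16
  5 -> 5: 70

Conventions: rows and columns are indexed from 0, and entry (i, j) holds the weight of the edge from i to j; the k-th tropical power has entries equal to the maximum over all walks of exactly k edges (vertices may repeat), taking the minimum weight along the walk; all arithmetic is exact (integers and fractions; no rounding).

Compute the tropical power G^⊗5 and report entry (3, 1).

G^⊗2:
  [72, 75, 53, 75, 35, 75]
  [67, 67, 67, 41, 67, 54]
  [32, 40, 72, 61, 73, 70]
  [73, 29, 92, 95, 35, 76]
  [67, 67, 90, 90, 35, 70]
  [29, 28, 61, 61, 23, 70]
G^⊗3:
  [67, 67, 75, 75, 72, 70]
  [67, 67, 67, 67, 67, 67]
  [72, 73, 61, 73, 35, 73]
  [73, 40, 92, 95, 73, 76]
  [73, 67, 90, 90, 67, 76]
  [61, 29, 61, 61, 35, 70]
G^⊗4:
  [73, 72, 75, 75, 67, 75]
  [67, 67, 67, 67, 67, 67]
  [67, 67, 73, 73, 72, 70]
  [73, 73, 92, 95, 73, 76]
  [73, 67, 90, 90, 73, 76]
  [61, 40, 61, 61, 61, 70]
G^⊗5:
  [73, 67, 75, 75, 73, 75]
  [67, 67, 67, 67, 67, 67]
  [73, 72, 73, 73, 67, 73]
  [73, 73, 92, 95, 73, 76]
  [73, 73, 90, 90, 73, 76]
  [61, 61, 61, 61, 61, 70]
Key observation: the optimum is the walk 3->3->2->0->4->1, with weight 95 min 92 min 73 min 75 min 99 = 73.
Optimal value attained by: walk 3->3->2->0->4->1.
Answer: (G^⊗5)[3][1] = 73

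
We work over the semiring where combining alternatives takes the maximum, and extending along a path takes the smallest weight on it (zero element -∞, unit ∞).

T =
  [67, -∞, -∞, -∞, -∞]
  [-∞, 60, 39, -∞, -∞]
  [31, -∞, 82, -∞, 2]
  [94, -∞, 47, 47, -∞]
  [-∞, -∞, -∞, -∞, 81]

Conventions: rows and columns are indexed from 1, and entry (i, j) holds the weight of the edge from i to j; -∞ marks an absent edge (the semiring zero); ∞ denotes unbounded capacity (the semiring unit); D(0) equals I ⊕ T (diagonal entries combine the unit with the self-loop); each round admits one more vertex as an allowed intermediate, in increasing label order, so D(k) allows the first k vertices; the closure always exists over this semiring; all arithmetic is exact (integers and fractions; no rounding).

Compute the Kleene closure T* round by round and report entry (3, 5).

D(0):
  [∞, -∞, -∞, -∞, -∞]
  [-∞, ∞, 39, -∞, -∞]
  [31, -∞, ∞, -∞, 2]
  [94, -∞, 47, ∞, -∞]
  [-∞, -∞, -∞, -∞, ∞]
D(1):
  [∞, -∞, -∞, -∞, -∞]
  [-∞, ∞, 39, -∞, -∞]
  [31, -∞, ∞, -∞, 2]
  [94, -∞, 47, ∞, -∞]
  [-∞, -∞, -∞, -∞, ∞]
D(2):
  [∞, -∞, -∞, -∞, -∞]
  [-∞, ∞, 39, -∞, -∞]
  [31, -∞, ∞, -∞, 2]
  [94, -∞, 47, ∞, -∞]
  [-∞, -∞, -∞, -∞, ∞]
D(3):
  [∞, -∞, -∞, -∞, -∞]
  [31, ∞, 39, -∞, 2]
  [31, -∞, ∞, -∞, 2]
  [94, -∞, 47, ∞, 2]
  [-∞, -∞, -∞, -∞, ∞]
D(4):
  [∞, -∞, -∞, -∞, -∞]
  [31, ∞, 39, -∞, 2]
  [31, -∞, ∞, -∞, 2]
  [94, -∞, 47, ∞, 2]
  [-∞, -∞, -∞, -∞, ∞]
D(5):
  [∞, -∞, -∞, -∞, -∞]
  [31, ∞, 39, -∞, 2]
  [31, -∞, ∞, -∞, 2]
  [94, -∞, 47, ∞, 2]
  [-∞, -∞, -∞, -∞, ∞]
Answer: T*[3][5] = 2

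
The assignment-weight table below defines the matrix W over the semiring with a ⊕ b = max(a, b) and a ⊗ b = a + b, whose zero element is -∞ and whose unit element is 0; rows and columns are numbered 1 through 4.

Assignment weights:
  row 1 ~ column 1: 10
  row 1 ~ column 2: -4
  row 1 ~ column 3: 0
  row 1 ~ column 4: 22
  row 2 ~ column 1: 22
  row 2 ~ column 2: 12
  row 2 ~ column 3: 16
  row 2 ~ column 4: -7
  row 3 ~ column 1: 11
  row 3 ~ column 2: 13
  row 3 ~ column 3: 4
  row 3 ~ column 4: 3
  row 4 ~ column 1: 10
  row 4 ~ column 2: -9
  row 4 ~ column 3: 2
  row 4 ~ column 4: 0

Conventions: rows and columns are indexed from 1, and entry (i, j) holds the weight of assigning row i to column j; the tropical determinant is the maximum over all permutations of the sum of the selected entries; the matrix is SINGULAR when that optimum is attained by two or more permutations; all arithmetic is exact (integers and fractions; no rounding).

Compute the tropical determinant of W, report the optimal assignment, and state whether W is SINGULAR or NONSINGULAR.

σ = (1, 2, 3, 4): 10 + 12 + 4 + 0 = 26
σ = (1, 2, 4, 3): 10 + 12 + 3 + 2 = 27
σ = (1, 3, 2, 4): 10 + 16 + 13 + 0 = 39
σ = (1, 3, 4, 2): 10 + 16 + 3 + (-9) = 20
σ = (1, 4, 2, 3): 10 + (-7) + 13 + 2 = 18
σ = (1, 4, 3, 2): 10 + (-7) + 4 + (-9) = -2
σ = (2, 1, 3, 4): (-4) + 22 + 4 + 0 = 22
σ = (2, 1, 4, 3): (-4) + 22 + 3 + 2 = 23
σ = (2, 3, 1, 4): (-4) + 16 + 11 + 0 = 23
σ = (2, 3, 4, 1): (-4) + 16 + 3 + 10 = 25
σ = (2, 4, 1, 3): (-4) + (-7) + 11 + 2 = 2
σ = (2, 4, 3, 1): (-4) + (-7) + 4 + 10 = 3
σ = (3, 1, 2, 4): 0 + 22 + 13 + 0 = 35
σ = (3, 1, 4, 2): 0 + 22 + 3 + (-9) = 16
σ = (3, 2, 1, 4): 0 + 12 + 11 + 0 = 23
σ = (3, 2, 4, 1): 0 + 12 + 3 + 10 = 25
σ = (3, 4, 1, 2): 0 + (-7) + 11 + (-9) = -5
σ = (3, 4, 2, 1): 0 + (-7) + 13 + 10 = 16
σ = (4, 1, 2, 3): 22 + 22 + 13 + 2 = 59
σ = (4, 1, 3, 2): 22 + 22 + 4 + (-9) = 39
σ = (4, 2, 1, 3): 22 + 12 + 11 + 2 = 47
σ = (4, 2, 3, 1): 22 + 12 + 4 + 10 = 48
σ = (4, 3, 1, 2): 22 + 16 + 11 + (-9) = 40
σ = (4, 3, 2, 1): 22 + 16 + 13 + 10 = 61
Optimal value attained by: σ = (4, 3, 2, 1).
Answer: det⊕(W) = 61; verdict: NONSINGULAR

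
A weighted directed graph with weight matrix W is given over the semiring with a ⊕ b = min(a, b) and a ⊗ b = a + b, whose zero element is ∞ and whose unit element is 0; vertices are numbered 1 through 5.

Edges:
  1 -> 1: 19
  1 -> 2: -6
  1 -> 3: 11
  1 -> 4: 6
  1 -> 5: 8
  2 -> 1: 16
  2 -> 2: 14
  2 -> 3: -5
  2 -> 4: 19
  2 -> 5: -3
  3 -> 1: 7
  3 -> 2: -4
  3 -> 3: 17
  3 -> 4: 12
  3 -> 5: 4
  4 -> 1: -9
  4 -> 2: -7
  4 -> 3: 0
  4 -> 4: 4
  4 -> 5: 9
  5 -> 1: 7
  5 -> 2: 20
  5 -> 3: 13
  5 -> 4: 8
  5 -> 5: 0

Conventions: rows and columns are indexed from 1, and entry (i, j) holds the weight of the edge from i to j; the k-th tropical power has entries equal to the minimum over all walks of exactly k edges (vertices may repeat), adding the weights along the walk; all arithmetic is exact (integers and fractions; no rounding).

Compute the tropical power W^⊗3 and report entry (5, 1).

W^⊗2:
  [-3, -1, -11, 10, -9]
  [2, -9, 9, 5, -3]
  [3, 1, -9, 12, -7]
  [-5, -15, -12, -3, -10]
  [-1, 1, 8, 8, 0]
W^⊗3:
  [-4, -15, -6, -1, -9]
  [-4, -4, -14, 5, -12]
  [-2, -13, -4, 1, -7]
  [-12, -16, -20, -2, -18]
  [-1, -7, -4, 5, -2]
Key observation: the optimum is the walk 5->5->4->1, with weight 0 + 8 + (-9) = -1.
Optimal value attained by: walk 5->5->4->1.
Answer: (W^⊗3)[5][1] = -1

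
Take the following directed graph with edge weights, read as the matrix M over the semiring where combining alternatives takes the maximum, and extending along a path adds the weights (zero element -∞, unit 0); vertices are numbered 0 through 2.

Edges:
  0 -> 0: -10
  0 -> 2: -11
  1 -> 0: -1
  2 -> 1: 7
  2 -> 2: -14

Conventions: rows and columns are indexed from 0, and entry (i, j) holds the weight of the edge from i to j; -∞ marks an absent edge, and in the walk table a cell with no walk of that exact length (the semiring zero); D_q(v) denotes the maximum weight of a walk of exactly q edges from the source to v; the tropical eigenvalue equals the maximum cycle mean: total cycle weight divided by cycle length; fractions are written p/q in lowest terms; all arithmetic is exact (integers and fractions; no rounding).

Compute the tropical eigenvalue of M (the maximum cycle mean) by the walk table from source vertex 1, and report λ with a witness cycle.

q=0: [-∞, 0, -∞]
q=1: [-1, -∞, -∞]
q=2: [-11, -∞, -12]
q=3: [-21, -5, -22]
Optimal cycle mean attained by: cycle 0->2->1->0, total (-11) + 7 + (-1), length 3.
Answer: λ = -5/3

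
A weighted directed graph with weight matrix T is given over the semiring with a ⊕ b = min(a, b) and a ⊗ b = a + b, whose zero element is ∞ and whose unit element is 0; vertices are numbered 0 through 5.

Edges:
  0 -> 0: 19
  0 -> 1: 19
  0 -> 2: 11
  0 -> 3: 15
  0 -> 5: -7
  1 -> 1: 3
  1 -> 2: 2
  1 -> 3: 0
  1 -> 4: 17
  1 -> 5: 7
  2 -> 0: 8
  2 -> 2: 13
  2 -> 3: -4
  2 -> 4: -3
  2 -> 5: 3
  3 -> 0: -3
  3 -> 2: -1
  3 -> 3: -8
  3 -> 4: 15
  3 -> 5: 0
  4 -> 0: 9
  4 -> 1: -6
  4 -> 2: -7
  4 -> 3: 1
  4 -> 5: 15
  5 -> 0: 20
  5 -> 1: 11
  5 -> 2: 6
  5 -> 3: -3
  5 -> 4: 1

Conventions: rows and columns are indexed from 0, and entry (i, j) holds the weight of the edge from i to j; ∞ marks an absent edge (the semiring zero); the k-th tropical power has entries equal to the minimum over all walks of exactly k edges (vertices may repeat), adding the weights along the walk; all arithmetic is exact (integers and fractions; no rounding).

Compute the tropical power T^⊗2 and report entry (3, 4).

T^⊗2:
  [12, 4, -1, -10, -6, 12]
  [-3, 6, -1, -8, -1, 0]
  [-7, -9, -10, -12, 4, -4]
  [-11, 9, -9, -16, -4, -10]
  [-2, -3, -4, -11, -10, -4]
  [-6, -5, -6, -11, 3, -3]
Key observation: the optimum is the walk 3->2->4, with weight (-1) + (-3) = -4.
Optimal value attained by: walk 3->2->4.
Answer: (T^⊗2)[3][4] = -4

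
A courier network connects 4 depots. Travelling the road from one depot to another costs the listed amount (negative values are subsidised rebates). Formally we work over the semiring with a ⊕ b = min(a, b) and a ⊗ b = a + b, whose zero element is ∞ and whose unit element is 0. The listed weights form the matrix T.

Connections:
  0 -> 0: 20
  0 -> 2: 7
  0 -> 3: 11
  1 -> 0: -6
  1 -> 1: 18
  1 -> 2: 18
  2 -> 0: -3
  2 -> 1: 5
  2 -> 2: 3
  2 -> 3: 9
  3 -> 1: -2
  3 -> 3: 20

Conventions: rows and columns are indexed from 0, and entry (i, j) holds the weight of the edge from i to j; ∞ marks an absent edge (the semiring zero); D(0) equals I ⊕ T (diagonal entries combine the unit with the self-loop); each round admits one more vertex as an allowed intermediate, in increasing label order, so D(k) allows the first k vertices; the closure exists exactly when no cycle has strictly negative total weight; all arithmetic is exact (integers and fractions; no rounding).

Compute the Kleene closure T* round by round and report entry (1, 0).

D(0):
  [0, ∞, 7, 11]
  [-6, 0, 18, ∞]
  [-3, 5, 0, 9]
  [∞, -2, ∞, 0]
D(1):
  [0, ∞, 7, 11]
  [-6, 0, 1, 5]
  [-3, 5, 0, 8]
  [∞, -2, ∞, 0]
D(2):
  [0, ∞, 7, 11]
  [-6, 0, 1, 5]
  [-3, 5, 0, 8]
  [-8, -2, -1, 0]
D(3):
  [0, 12, 7, 11]
  [-6, 0, 1, 5]
  [-3, 5, 0, 8]
  [-8, -2, -1, 0]
D(4):
  [0, 9, 7, 11]
  [-6, 0, 1, 5]
  [-3, 5, 0, 8]
  [-8, -2, -1, 0]
Answer: T*[1][0] = -6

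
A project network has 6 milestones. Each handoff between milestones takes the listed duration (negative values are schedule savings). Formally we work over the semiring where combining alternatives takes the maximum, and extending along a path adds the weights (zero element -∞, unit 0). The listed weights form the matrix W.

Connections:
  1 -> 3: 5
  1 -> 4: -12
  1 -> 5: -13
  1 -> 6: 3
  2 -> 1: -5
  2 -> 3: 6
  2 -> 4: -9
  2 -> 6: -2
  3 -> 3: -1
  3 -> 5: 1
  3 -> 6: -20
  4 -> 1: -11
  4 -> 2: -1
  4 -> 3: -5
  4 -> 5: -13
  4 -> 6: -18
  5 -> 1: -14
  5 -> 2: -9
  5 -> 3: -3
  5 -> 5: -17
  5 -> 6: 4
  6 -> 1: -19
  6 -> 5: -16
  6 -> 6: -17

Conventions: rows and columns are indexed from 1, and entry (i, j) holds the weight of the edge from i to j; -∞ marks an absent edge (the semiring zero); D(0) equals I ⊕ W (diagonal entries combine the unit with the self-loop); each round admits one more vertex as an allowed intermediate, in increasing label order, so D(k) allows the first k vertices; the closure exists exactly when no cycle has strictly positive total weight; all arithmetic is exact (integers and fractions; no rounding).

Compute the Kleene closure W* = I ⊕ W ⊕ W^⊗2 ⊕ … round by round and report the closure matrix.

D(0):
  [0, -∞, 5, -12, -13, 3]
  [-5, 0, 6, -9, -∞, -2]
  [-∞, -∞, 0, -∞, 1, -20]
  [-11, -1, -5, 0, -13, -18]
  [-14, -9, -3, -∞, 0, 4]
  [-19, -∞, -∞, -∞, -16, 0]
D(1):
  [0, -∞, 5, -12, -13, 3]
  [-5, 0, 6, -9, -18, -2]
  [-∞, -∞, 0, -∞, 1, -20]
  [-11, -1, -5, 0, -13, -8]
  [-14, -9, -3, -26, 0, 4]
  [-19, -∞, -14, -31, -16, 0]
D(2):
  [0, -∞, 5, -12, -13, 3]
  [-5, 0, 6, -9, -18, -2]
  [-∞, -∞, 0, -∞, 1, -20]
  [-6, -1, 5, 0, -13, -3]
  [-14, -9, -3, -18, 0, 4]
  [-19, -∞, -14, -31, -16, 0]
D(3):
  [0, -∞, 5, -12, 6, 3]
  [-5, 0, 6, -9, 7, -2]
  [-∞, -∞, 0, -∞, 1, -20]
  [-6, -1, 5, 0, 6, -3]
  [-14, -9, -3, -18, 0, 4]
  [-19, -∞, -14, -31, -13, 0]
D(4):
  [0, -13, 5, -12, 6, 3]
  [-5, 0, 6, -9, 7, -2]
  [-∞, -∞, 0, -∞, 1, -20]
  [-6, -1, 5, 0, 6, -3]
  [-14, -9, -3, -18, 0, 4]
  [-19, -32, -14, -31, -13, 0]
D(5):
  [0, -3, 5, -12, 6, 10]
  [-5, 0, 6, -9, 7, 11]
  [-13, -8, 0, -17, 1, 5]
  [-6, -1, 5, 0, 6, 10]
  [-14, -9, -3, -18, 0, 4]
  [-19, -22, -14, -31, -13, 0]
D(6):
  [0, -3, 5, -12, 6, 10]
  [-5, 0, 6, -9, 7, 11]
  [-13, -8, 0, -17, 1, 5]
  [-6, -1, 5, 0, 6, 10]
  [-14, -9, -3, -18, 0, 4]
  [-19, -22, -14, -31, -13, 0]
Answer: W* = [[0, -3, 5, -12, 6, 10], [-5, 0, 6, -9, 7, 11], [-13, -8, 0, -17, 1, 5], [-6, -1, 5, 0, 6, 10], [-14, -9, -3, -18, 0, 4], [-19, -22, -14, -31, -13, 0]]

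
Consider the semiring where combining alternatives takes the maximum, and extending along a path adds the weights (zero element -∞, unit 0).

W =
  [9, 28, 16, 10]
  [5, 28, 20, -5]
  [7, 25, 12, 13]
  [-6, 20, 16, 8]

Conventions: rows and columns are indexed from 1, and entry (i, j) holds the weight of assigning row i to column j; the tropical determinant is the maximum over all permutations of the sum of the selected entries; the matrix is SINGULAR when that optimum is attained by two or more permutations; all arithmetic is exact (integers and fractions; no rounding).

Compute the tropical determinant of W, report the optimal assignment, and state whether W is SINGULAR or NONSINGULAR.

σ = (1, 2, 3, 4): 9 + 28 + 12 + 8 = 57
σ = (1, 2, 4, 3): 9 + 28 + 13 + 16 = 66
σ = (1, 3, 2, 4): 9 + 20 + 25 + 8 = 62
σ = (1, 3, 4, 2): 9 + 20 + 13 + 20 = 62
σ = (1, 4, 2, 3): 9 + (-5) + 25 + 16 = 45
σ = (1, 4, 3, 2): 9 + (-5) + 12 + 20 = 36
σ = (2, 1, 3, 4): 28 + 5 + 12 + 8 = 53
σ = (2, 1, 4, 3): 28 + 5 + 13 + 16 = 62
σ = (2, 3, 1, 4): 28 + 20 + 7 + 8 = 63
σ = (2, 3, 4, 1): 28 + 20 + 13 + (-6) = 55
σ = (2, 4, 1, 3): 28 + (-5) + 7 + 16 = 46
σ = (2, 4, 3, 1): 28 + (-5) + 12 + (-6) = 29
σ = (3, 1, 2, 4): 16 + 5 + 25 + 8 = 54
σ = (3, 1, 4, 2): 16 + 5 + 13 + 20 = 54
σ = (3, 2, 1, 4): 16 + 28 + 7 + 8 = 59
σ = (3, 2, 4, 1): 16 + 28 + 13 + (-6) = 51
σ = (3, 4, 1, 2): 16 + (-5) + 7 + 20 = 38
σ = (3, 4, 2, 1): 16 + (-5) + 25 + (-6) = 30
σ = (4, 1, 2, 3): 10 + 5 + 25 + 16 = 56
σ = (4, 1, 3, 2): 10 + 5 + 12 + 20 = 47
σ = (4, 2, 1, 3): 10 + 28 + 7 + 16 = 61
σ = (4, 2, 3, 1): 10 + 28 + 12 + (-6) = 44
σ = (4, 3, 1, 2): 10 + 20 + 7 + 20 = 57
σ = (4, 3, 2, 1): 10 + 20 + 25 + (-6) = 49
Optimal value attained by: σ = (1, 2, 4, 3).
Answer: det⊕(W) = 66; verdict: NONSINGULAR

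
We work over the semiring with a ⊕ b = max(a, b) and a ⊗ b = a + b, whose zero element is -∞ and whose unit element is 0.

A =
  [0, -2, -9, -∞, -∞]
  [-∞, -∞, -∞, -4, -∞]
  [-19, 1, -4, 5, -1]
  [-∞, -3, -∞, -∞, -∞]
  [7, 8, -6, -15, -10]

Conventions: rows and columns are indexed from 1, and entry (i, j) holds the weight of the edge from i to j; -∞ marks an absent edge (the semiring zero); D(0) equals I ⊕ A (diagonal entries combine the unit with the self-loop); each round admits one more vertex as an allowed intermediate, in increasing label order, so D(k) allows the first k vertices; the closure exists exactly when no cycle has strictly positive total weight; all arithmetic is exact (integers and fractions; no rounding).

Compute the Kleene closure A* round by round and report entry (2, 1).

D(0):
  [0, -2, -9, -∞, -∞]
  [-∞, 0, -∞, -4, -∞]
  [-19, 1, 0, 5, -1]
  [-∞, -3, -∞, 0, -∞]
  [7, 8, -6, -15, 0]
D(1):
  [0, -2, -9, -∞, -∞]
  [-∞, 0, -∞, -4, -∞]
  [-19, 1, 0, 5, -1]
  [-∞, -3, -∞, 0, -∞]
  [7, 8, -2, -15, 0]
D(2):
  [0, -2, -9, -6, -∞]
  [-∞, 0, -∞, -4, -∞]
  [-19, 1, 0, 5, -1]
  [-∞, -3, -∞, 0, -∞]
  [7, 8, -2, 4, 0]
D(3):
  [0, -2, -9, -4, -10]
  [-∞, 0, -∞, -4, -∞]
  [-19, 1, 0, 5, -1]
  [-∞, -3, -∞, 0, -∞]
  [7, 8, -2, 4, 0]
D(4):
  [0, -2, -9, -4, -10]
  [-∞, 0, -∞, -4, -∞]
  [-19, 2, 0, 5, -1]
  [-∞, -3, -∞, 0, -∞]
  [7, 8, -2, 4, 0]
D(5):
  [0, -2, -9, -4, -10]
  [-∞, 0, -∞, -4, -∞]
  [6, 7, 0, 5, -1]
  [-∞, -3, -∞, 0, -∞]
  [7, 8, -2, 4, 0]
Answer: A*[2][1] = -∞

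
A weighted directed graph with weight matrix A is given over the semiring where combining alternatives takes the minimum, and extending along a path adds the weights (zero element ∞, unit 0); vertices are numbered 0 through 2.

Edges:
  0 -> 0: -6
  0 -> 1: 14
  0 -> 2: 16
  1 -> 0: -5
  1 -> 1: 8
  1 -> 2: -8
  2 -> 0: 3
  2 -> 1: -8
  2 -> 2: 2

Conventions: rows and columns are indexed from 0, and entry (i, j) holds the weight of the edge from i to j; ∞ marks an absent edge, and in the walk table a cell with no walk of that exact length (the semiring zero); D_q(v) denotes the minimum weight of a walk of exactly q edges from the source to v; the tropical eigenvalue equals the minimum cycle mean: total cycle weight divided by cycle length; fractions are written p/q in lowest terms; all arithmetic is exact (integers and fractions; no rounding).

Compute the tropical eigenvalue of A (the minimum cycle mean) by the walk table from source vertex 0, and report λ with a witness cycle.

q=0: [0, ∞, ∞]
q=1: [-6, 14, 16]
q=2: [-12, 8, 6]
q=3: [-18, -2, 0]
Optimal cycle mean attained by: cycle 1->2->1, total (-8) + (-8), length 2.
Answer: λ = -8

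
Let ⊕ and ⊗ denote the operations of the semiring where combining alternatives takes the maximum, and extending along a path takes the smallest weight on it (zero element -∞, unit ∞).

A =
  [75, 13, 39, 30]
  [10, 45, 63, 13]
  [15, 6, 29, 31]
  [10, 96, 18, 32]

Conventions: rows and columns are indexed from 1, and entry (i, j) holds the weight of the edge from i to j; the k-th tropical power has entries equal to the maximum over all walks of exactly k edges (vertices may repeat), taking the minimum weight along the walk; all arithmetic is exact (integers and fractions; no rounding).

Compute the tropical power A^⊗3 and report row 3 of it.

A^⊗2:
  [75, 30, 39, 31]
  [15, 45, 45, 31]
  [15, 31, 29, 31]
  [15, 45, 63, 32]
A^⊗3:
  [75, 31, 39, 31]
  [15, 45, 45, 31]
  [15, 31, 31, 31]
  [15, 45, 45, 32]
Answer: row 3 of A^⊗3 = [15, 31, 31, 31]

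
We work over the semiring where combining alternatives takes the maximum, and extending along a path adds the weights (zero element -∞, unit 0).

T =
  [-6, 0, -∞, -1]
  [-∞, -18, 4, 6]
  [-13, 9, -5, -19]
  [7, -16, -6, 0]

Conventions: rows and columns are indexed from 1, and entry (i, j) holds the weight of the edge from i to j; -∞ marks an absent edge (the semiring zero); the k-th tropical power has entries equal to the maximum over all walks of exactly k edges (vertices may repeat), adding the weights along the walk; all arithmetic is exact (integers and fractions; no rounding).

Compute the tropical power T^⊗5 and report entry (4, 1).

T^⊗2:
  [6, -6, 4, 6]
  [13, 13, 0, 6]
  [-12, 4, 13, 15]
  [7, 7, -6, 6]
T^⊗3:
  [13, 13, 0, 6]
  [13, 13, 17, 19]
  [22, 22, 9, 15]
  [13, 7, 11, 13]
T^⊗4:
  [13, 13, 17, 19]
  [26, 26, 17, 19]
  [22, 22, 26, 28]
  [20, 20, 11, 13]
T^⊗5:
  [26, 26, 17, 19]
  [26, 26, 30, 32]
  [35, 35, 26, 28]
  [20, 20, 24, 26]
Key observation: the optimum is the walk 4->1->2->4->4->1, with weight 7 + 0 + 6 + 0 + 7 = 20.
Optimal value attained by: walk 4->1->2->4->4->1.
Answer: (T^⊗5)[4][1] = 20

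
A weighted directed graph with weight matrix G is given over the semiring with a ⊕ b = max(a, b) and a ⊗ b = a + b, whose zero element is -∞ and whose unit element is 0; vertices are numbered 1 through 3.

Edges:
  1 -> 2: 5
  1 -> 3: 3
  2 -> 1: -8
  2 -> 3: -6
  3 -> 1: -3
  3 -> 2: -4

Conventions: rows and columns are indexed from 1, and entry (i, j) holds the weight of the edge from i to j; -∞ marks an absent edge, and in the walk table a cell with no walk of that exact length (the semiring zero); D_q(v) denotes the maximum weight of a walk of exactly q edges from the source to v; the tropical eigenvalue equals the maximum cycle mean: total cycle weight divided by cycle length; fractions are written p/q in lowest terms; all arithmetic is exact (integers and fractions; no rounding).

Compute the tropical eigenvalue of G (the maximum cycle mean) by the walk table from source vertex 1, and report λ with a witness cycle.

q=0: [0, -∞, -∞]
q=1: [-∞, 5, 3]
q=2: [0, -1, -1]
q=3: [-4, 5, 3]
Optimal cycle mean attained by: cycle 1->3->1, total 3 + (-3), length 2.
Answer: λ = 0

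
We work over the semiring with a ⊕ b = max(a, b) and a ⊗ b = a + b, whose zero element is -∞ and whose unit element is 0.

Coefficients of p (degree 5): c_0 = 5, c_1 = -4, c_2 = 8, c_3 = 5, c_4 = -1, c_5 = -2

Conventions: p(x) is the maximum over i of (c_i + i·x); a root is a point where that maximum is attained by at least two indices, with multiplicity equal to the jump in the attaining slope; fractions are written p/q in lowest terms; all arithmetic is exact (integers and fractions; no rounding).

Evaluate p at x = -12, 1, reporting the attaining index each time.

p(-12) = max(5+0·(-12)=5, -4+1·(-12)=-16, 8+2·(-12)=-16, 5+3·(-12)=-31, -1+4·(-12)=-49, -2+5·(-12)=-62) = 5 (attained by i=0)
p(1) = max(5+0·1=5, -4+1·1=-3, 8+2·1=10, 5+3·1=8, -1+4·1=3, -2+5·1=3) = 10 (attained by i=2)
Answer: p(-12) = 5; p(1) = 10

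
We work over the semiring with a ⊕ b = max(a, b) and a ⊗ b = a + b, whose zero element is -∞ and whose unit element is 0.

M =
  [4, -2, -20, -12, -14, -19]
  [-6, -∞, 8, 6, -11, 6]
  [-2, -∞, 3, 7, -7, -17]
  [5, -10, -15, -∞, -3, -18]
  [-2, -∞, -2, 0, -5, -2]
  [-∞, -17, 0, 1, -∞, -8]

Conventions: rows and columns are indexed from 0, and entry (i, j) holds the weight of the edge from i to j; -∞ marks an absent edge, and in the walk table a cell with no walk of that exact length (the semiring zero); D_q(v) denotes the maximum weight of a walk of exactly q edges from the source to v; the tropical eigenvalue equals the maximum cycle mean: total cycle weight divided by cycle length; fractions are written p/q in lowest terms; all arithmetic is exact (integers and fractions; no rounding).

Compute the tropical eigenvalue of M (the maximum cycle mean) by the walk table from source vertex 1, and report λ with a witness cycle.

q=0: [-∞, 0, -∞, -∞, -∞, -∞]
q=1: [-6, -∞, 8, 6, -11, 6]
q=2: [11, -4, 11, 15, 3, -2]
q=3: [20, 9, 14, 18, 12, 2]
q=4: [24, 18, 17, 21, 15, 15]
q=5: [28, 22, 26, 24, 18, 24]
q=6: [32, 26, 30, 33, 21, 28]
Optimal cycle mean attained by: cycle 0->1->2->3->0, total (-2) + 8 + 7 + 5, length 4.
Answer: λ = 9/2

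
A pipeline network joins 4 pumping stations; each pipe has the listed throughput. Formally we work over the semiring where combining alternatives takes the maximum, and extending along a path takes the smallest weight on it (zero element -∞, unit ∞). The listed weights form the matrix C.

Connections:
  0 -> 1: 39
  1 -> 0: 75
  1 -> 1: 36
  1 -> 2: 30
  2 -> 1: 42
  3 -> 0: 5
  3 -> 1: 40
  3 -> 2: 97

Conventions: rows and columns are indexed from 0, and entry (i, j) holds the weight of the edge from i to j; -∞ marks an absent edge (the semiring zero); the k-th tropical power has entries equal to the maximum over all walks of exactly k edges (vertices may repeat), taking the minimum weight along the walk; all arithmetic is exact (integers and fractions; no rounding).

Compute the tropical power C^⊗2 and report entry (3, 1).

C^⊗2:
  [39, 36, 30, -∞]
  [36, 39, 30, -∞]
  [42, 36, 30, -∞]
  [40, 42, 30, -∞]
Key observation: the optimum is the walk 3->2->1, with weight 97 min 42 = 42.
Optimal value attained by: walk 3->2->1.
Answer: (C^⊗2)[3][1] = 42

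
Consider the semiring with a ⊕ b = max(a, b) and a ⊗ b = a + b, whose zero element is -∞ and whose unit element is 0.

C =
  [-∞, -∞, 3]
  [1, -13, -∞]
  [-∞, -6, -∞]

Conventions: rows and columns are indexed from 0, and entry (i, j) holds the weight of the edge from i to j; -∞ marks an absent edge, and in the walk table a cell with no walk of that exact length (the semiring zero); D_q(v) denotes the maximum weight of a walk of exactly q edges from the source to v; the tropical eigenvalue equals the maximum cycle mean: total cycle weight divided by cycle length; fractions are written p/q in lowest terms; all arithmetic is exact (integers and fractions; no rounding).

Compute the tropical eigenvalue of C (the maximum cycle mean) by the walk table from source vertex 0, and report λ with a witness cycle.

q=0: [0, -∞, -∞]
q=1: [-∞, -∞, 3]
q=2: [-∞, -3, -∞]
q=3: [-2, -16, -∞]
Optimal cycle mean attained by: cycle 0->2->1->0, total 3 + (-6) + 1, length 3.
Answer: λ = -2/3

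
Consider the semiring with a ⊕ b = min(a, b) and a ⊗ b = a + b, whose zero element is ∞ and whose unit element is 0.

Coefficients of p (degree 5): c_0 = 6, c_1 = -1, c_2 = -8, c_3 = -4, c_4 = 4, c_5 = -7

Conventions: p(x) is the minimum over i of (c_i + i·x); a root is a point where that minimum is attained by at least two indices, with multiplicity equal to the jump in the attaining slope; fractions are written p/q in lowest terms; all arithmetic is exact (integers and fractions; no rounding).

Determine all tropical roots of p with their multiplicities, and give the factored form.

hull edge (i=0, c=6) to (i=2, c=-8): slope -7, span 2
hull edge (i=2, c=-8) to (i=5, c=-7): slope 1/3, span 3
Factored form: p(x) = -7 ⊗ (x ⊕ (-1/3)) ⊗ (x ⊕ (-1/3)) ⊗ (x ⊕ (-1/3)) ⊗ (x ⊕ 7) ⊗ (x ⊕ 7)
Answer: roots = -1/3 (mult 3), 7 (mult 2)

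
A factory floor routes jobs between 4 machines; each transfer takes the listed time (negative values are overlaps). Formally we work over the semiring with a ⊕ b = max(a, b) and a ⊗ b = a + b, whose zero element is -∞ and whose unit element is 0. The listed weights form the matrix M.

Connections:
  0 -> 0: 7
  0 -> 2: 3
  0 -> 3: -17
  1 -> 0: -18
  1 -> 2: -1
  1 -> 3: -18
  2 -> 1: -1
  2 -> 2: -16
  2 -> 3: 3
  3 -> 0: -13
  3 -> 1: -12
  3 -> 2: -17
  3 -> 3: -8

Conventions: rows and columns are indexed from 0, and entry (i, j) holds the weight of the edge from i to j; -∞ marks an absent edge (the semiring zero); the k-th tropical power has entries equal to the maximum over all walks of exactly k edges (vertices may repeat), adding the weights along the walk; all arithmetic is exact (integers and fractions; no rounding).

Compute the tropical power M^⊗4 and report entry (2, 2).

M^⊗2:
  [14, 2, 10, 6]
  [-11, -2, -15, 2]
  [-10, -9, -2, -5]
  [-6, -18, -10, -14]
M^⊗3:
  [21, 9, 17, 13]
  [-4, -10, -3, -6]
  [-3, -3, -7, 1]
  [1, -11, -3, -7]
M^⊗4:
  [28, 16, 24, 20]
  [3, -4, -1, 0]
  [4, -8, 0, -4]
  [8, -4, 4, 0]
Key observation: the optimum is the walk 2->3->0->0->2, with weight 3 + (-13) + 7 + 3 = 0.
Optimal value attained by: walk 2->3->0->0->2.
Answer: (M^⊗4)[2][2] = 0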